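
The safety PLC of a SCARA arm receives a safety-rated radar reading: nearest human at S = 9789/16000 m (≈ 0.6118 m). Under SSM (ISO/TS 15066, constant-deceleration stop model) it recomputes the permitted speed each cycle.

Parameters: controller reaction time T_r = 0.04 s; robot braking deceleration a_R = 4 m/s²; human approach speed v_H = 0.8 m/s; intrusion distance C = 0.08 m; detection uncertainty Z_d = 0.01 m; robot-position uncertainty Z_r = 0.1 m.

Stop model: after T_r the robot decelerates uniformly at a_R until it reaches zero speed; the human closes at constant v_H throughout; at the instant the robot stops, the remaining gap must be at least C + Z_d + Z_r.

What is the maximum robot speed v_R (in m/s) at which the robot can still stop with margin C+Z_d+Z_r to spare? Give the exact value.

collect terms ⇒ (1/8)·v_R² + (6/25)·v_R + (-6237/16000) = 0
  disc = (6/25)² − 4·(1/8)·(-6237/16000) = 40401/160000 ; √disc = 201/400
  v_R = (−(6/25) + 201/400) / (2·(1/8)) = 21/20 m/s
check:
stop time T_s = (21/20)/4 = 0.2625 s
robot in T_r: 1.0500·0.0400 = 0.0420 m
robot covers 1.0500·0.2625 − ½·4.0000·0.2625² = 0.1378 m while stopping
person approaches 0.8000·(0.0400+0.2625) = 0.2420 m
residual clearance needed = 0.0800+0.0100+0.1000 = 0.1900 m
sum ≈ 0.0420+0.1378+0.2420+0.1900 ≈ 0.6118 m = S ✓

v_R_max = 21/20 m/s = 1.0500 m/s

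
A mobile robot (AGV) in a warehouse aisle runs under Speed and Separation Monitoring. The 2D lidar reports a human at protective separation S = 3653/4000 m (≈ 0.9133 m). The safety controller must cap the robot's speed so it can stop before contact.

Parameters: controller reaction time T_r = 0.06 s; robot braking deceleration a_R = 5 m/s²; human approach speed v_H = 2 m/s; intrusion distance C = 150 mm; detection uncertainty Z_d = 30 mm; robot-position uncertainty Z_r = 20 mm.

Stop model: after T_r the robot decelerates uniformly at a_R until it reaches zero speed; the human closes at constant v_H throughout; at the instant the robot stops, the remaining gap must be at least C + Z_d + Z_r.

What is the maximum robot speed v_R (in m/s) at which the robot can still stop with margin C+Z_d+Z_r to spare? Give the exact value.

quadratic (1/10)·v² + (23/50)·v + (-2373/4000) = 0
  disc = (23/50)² − 4·(1/10)·(-2373/4000) = 4489/10000 ; √disc = 67/100
  v_R = (−(23/50) + 67/100) / (2·(1/10)) = 21/20 m/s
check:
stop time T_s = (21/20)/5 = 0.2100 s
reaction-phase robot travel = 1.0500·0.0600 = 0.0630 m
robot under decel: 1.0500²/(2·5.0000) = 0.1103 m
human closes 2.0000·0.2700 = 0.5400 m
C+Z_d+Z_r = 0.1500+0.0300+0.0200 = 0.2000 m
sum ≈ 0.0630+0.1103+0.5400+0.2000 ≈ 0.9133 m = S ✓

v_R_max = 21/20 m/s = 1.0500 m/s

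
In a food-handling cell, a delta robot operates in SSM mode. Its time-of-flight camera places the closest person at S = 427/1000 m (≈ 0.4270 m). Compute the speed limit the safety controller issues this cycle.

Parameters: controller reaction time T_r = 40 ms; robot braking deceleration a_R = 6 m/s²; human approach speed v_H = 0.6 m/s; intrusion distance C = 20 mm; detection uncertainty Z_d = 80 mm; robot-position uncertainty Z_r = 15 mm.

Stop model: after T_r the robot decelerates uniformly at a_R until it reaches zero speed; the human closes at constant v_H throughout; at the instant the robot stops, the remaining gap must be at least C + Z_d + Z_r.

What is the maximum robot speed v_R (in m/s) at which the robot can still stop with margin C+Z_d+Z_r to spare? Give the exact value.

at the boundary: (1/12)·v² + (7/50)·v + (-36/125) = 0
  disc = (7/50)² − 4·(1/12)·(-36/125) = 289/2500 ; √disc = 17/50
  v_R = (−(7/50) + 17/50) / (2·(1/12)) = 6/5 m/s
check:
braking lasts T_s = (6/5)/6 = 0.2000 s
reaction-phase robot travel = 1.2000·0.0400 = 0.0480 m
robot covers 1.2000·0.2000 − ½·6.0000·0.2000² = 0.1200 m while stopping
person approaches 0.6000·(0.0400+0.2000) = 0.1440 m
C+Z_d+Z_r = 0.0200+0.0800+0.0150 = 0.1150 m
sum ≈ 0.0480+0.1200+0.1440+0.1150 ≈ 0.4270 m = S ✓

v_R_max = 6/5 m/s = 1.2000 m/s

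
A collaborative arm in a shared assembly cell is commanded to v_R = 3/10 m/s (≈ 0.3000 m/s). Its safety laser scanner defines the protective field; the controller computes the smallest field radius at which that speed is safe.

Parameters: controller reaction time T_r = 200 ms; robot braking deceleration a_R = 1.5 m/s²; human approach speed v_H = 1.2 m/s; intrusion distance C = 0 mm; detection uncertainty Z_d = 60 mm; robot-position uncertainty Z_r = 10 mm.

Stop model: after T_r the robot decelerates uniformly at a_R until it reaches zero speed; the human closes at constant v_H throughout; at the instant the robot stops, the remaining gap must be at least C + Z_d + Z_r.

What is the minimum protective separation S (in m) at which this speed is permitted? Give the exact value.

S_min = 16/25 m = 0.6400 m

braking lasts T_s = (3/10)/(3/2) = 0.2000 s
reaction-phase robot travel = 0.3000·0.2000 = 0.0600 m
braking distance = 0.3000²/(2·1.5000) = 0.0300 m
person approaches 1.2000·(0.2000+0.2000) = 0.4800 m
margins: 0.0000+0.0600+0.0100 = 0.0700 m
S_min ≈ 0.0600+0.0300+0.4800+0.0700  ⇒  S_min = 16/25 m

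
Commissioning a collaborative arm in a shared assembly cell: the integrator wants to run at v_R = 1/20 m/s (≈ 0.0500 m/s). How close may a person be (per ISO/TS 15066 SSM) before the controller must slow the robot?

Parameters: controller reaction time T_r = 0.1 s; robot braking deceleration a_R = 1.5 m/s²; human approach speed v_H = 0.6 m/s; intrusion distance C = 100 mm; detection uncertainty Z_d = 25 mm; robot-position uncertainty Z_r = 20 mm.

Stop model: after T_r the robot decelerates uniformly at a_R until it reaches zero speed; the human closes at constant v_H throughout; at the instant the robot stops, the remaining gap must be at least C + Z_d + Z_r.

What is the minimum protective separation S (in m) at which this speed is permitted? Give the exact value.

S_min = 277/1200 m = 0.2308 m

stop time T_s = (1/20)/(3/2) = 0.0333 s
reaction-phase robot travel = 0.0500·0.1000 = 0.0050 m
braking distance = 0.0500²/(2·1.5000) = 0.0008 m
human closes 0.6000·0.1333 = 0.0800 m
C+Z_d+Z_r = 0.1000+0.0250+0.0200 = 0.1450 m
S_min ≈ 0.0050+0.0008+0.0800+0.1450  ⇒  S_min = 277/1200 m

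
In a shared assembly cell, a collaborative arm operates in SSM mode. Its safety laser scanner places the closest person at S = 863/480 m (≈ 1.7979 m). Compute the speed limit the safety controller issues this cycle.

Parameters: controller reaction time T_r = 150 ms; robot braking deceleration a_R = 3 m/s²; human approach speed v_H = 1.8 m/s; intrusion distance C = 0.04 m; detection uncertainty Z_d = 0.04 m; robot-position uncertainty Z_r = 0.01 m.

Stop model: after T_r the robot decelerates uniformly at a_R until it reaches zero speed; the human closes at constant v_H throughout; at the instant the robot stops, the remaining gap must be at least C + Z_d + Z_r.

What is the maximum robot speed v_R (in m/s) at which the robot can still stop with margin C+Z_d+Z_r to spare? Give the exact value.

v_R_max = 29/20 m/s = 1.4500 m/s

at the boundary: (1/6)·v² + (3/4)·v + (-3451/2400) = 0
  disc = (3/4)² − 4·(1/6)·(-3451/2400) = 1369/900 ; √disc = 37/30
  v_R = (−(3/4) + 37/30) / (2·(1/6)) = 29/20 m/s
check:
stop time T_s = (29/20)/3 = 0.4833 s
robot covers v_R·T_r = 1.4500·0.1500 = 0.2175 m before braking
robot covers 1.4500·0.4833 − ½·3.0000·0.4833² = 0.3504 m while stopping
human closes 1.8000·0.6333 = 1.1400 m
margins: 0.0400+0.0400+0.0100 = 0.0900 m
sum ≈ 0.2175+0.3504+1.1400+0.0900 ≈ 1.7979 m = S ✓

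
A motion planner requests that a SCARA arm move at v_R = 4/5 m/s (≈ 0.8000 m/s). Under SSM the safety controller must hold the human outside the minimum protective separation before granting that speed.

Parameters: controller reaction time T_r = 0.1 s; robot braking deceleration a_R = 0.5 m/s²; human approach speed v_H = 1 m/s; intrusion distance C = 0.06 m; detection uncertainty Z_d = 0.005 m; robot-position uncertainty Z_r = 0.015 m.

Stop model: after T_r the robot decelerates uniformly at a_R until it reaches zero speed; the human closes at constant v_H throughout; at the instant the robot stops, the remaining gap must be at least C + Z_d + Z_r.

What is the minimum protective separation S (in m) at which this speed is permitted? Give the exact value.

S_min = 5/2 m = 2.5000 m

braking lasts T_s = (4/5)/(1/2) = 1.6000 s
reaction-phase robot travel = 0.8000·0.1000 = 0.0800 m
robot under decel: 0.8000²/(2·0.5000) = 0.6400 m
human closes 1.0000·1.7000 = 1.7000 m
margins: 0.0600+0.0050+0.0150 = 0.0800 m
S_min ≈ 0.0800+0.6400+1.7000+0.0800  ⇒  S_min = 5/2 m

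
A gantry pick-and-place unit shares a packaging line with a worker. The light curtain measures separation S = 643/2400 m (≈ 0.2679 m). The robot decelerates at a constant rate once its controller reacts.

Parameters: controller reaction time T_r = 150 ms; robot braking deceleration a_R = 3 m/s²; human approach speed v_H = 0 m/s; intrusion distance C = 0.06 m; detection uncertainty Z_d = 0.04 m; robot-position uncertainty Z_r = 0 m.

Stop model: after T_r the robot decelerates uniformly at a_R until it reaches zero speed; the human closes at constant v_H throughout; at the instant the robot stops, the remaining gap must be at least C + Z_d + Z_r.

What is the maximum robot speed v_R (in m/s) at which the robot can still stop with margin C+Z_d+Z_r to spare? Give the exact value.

v_R_max = 13/20 m/s = 0.6500 m/s

at the boundary: (1/6)·v² + (3/20)·v + (-403/2400) = 0
  disc = (3/20)² − 4·(1/6)·(-403/2400) = 121/900 ; √disc = 11/30
  v_R = (−(3/20) + 11/30) / (2·(1/6)) = 13/20 m/s
check:
T_s = v_R/a_R = (13/20)/3 = 0.2167 s
robot covers v_R·T_r = 0.6500·0.1500 = 0.0975 m before braking
braking distance = 0.6500²/(2·3.0000) = 0.0704 m
human closes 0.0000·0.3667 = 0.0000 m
margins: 0.0600+0.0400+0.0000 = 0.1000 m
sum ≈ 0.0975+0.0704+0.0000+0.1000 ≈ 0.2679 m = S ✓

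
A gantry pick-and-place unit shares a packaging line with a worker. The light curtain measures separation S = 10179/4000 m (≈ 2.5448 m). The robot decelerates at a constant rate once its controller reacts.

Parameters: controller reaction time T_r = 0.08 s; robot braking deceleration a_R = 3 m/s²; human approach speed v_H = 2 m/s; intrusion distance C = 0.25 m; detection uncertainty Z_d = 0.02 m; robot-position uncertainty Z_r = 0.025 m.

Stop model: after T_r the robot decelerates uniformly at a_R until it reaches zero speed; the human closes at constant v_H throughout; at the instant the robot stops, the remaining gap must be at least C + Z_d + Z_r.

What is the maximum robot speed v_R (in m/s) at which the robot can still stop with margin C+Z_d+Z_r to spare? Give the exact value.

v_R_max = 39/20 m/s = 1.9500 m/s

at the boundary: (1/6)·v² + (56/75)·v + (-8359/4000) = 0
  disc = (56/75)² − 4·(1/6)·(-8359/4000) = 175561/90000 ; √disc = 419/300
  v_R = (−(56/75) + 419/300) / (2·(1/6)) = 39/20 m/s
check:
stop time T_s = (39/20)/3 = 0.6500 s
robot covers v_R·T_r = 1.9500·0.0800 = 0.1560 m before braking
braking distance = 1.9500²/(2·3.0000) = 0.6338 m
person approaches 2.0000·(0.0800+0.6500) = 1.4600 m
C+Z_d+Z_r = 0.2500+0.0200+0.0250 = 0.2950 m
sum ≈ 0.1560+0.6338+1.4600+0.2950 ≈ 2.5448 m = S ✓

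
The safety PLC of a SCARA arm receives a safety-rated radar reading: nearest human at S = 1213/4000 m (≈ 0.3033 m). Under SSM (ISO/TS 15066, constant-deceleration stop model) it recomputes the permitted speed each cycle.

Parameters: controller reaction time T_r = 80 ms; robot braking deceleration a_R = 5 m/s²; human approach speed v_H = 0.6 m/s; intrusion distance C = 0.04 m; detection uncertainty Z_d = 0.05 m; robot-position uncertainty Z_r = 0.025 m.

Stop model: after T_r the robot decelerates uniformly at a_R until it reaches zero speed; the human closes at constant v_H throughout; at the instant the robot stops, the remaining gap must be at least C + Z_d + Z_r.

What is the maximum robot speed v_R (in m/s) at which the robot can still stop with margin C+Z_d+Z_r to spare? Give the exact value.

v_R_max = 11/20 m/s = 0.5500 m/s

at the boundary: (1/10)·v² + (1/5)·v + (-561/4000) = 0
  disc = (1/5)² − 4·(1/10)·(-561/4000) = 961/10000 ; √disc = 31/100
  v_R = (−(1/5) + 31/100) / (2·(1/10)) = 11/20 m/s
check:
T_s = v_R/a_R = (11/20)/5 = 0.1100 s
robot in T_r: 0.5500·0.0800 = 0.0440 m
braking distance = 0.5500²/(2·5.0000) = 0.0302 m
person approaches 0.6000·(0.0800+0.1100) = 0.1140 m
margins: 0.0400+0.0500+0.0250 = 0.1150 m
sum ≈ 0.0440+0.0302+0.1140+0.1150 ≈ 0.3033 m = S ✓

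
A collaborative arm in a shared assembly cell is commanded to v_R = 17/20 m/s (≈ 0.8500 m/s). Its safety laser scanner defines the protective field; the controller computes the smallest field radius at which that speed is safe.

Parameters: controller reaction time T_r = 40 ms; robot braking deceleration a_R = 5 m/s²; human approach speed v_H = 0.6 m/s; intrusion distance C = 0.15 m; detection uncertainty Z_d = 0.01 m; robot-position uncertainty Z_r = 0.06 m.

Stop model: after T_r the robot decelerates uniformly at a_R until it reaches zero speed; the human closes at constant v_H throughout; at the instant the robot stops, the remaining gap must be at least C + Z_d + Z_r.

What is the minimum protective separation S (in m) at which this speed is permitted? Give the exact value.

braking lasts T_s = (17/20)/5 = 0.1700 s
reaction-phase robot travel = 0.8500·0.0400 = 0.0340 m
robot under decel: 0.8500²/(2·5.0000) = 0.0722 m
human over T_r+T_s: 0.6000·(0.0400+0.1700) = 0.1260 m
residual clearance needed = 0.1500+0.0100+0.0600 = 0.2200 m
S_min ≈ 0.0340+0.0722+0.1260+0.2200  ⇒  S_min = 1809/4000 m

S_min = 1809/4000 m = 0.4522 m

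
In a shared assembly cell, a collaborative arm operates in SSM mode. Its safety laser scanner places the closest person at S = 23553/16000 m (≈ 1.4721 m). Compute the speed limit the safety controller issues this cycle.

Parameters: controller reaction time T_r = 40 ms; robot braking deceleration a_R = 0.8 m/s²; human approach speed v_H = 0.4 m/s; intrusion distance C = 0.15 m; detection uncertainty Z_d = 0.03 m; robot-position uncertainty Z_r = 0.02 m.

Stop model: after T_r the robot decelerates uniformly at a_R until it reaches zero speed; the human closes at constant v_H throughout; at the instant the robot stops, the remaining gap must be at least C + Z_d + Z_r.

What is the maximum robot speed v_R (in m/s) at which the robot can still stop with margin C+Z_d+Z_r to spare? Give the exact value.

v_R_max = 21/20 m/s = 1.0500 m/s

collect terms ⇒ (5/8)·v_R² + (27/50)·v_R + (-20097/16000) = 0
  disc = (27/50)² − 4·(5/8)·(-20097/16000) = 549081/160000 ; √disc = 741/400
  v_R = (−(27/50) + 741/400) / (2·(5/8)) = 21/20 m/s
check:
stop time T_s = (21/20)/(4/5) = 1.3125 s
robot in T_r: 1.0500·0.0400 = 0.0420 m
robot covers 1.0500·1.3125 − ½·0.8000·1.3125² = 0.6891 m while stopping
human over T_r+T_s: 0.4000·(0.0400+1.3125) = 0.5410 m
margins: 0.1500+0.0300+0.0200 = 0.2000 m
sum ≈ 0.0420+0.6891+0.5410+0.2000 ≈ 1.4721 m = S ✓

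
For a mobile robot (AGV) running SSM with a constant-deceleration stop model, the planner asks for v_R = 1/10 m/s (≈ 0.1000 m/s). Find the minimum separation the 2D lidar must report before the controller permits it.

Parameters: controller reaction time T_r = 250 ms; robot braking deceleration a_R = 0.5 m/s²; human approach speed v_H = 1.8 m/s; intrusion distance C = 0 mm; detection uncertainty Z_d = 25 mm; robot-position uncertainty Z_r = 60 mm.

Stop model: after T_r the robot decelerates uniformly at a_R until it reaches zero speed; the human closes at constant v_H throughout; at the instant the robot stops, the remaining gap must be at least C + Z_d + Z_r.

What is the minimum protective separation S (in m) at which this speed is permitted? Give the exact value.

T_s = v_R/a_R = (1/10)/(1/2) = 0.2000 s
robot covers v_R·T_r = 0.1000·0.2500 = 0.0250 m before braking
robot covers 0.1000·0.2000 − ½·0.5000·0.2000² = 0.0100 m while stopping
human over T_r+T_s: 1.8000·(0.2500+0.2000) = 0.8100 m
residual clearance needed = 0.0000+0.0250+0.0600 = 0.0850 m
S_min ≈ 0.0250+0.0100+0.8100+0.0850  ⇒  S_min = 93/100 m

S_min = 93/100 m = 0.9300 m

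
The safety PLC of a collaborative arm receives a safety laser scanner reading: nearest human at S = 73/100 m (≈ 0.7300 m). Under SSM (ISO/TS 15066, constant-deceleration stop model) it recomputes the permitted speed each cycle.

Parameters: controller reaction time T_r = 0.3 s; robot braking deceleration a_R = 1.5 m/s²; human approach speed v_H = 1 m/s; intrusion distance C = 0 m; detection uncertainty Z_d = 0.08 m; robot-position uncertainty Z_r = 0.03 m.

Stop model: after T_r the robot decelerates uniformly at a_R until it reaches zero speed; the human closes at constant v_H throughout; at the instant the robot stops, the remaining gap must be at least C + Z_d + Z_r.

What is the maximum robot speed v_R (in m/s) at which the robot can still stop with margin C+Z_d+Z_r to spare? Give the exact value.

collect terms ⇒ (1/3)·v_R² + (29/30)·v_R + (-8/25) = 0
  disc = (29/30)² − 4·(1/3)·(-8/25) = 49/36 ; √disc = 7/6
  v_R = (−(29/30) + 7/6) / (2·(1/3)) = 3/10 m/s
check:
braking lasts T_s = (3/10)/(3/2) = 0.2000 s
reaction-phase robot travel = 0.3000·0.3000 = 0.0900 m
robot under decel: 0.3000²/(2·1.5000) = 0.0300 m
human over T_r+T_s: 1.0000·(0.3000+0.2000) = 0.5000 m
margins: 0.0000+0.0800+0.0300 = 0.1100 m
sum ≈ 0.0900+0.0300+0.5000+0.1100 ≈ 0.7300 m = S ✓

v_R_max = 3/10 m/s = 0.3000 m/s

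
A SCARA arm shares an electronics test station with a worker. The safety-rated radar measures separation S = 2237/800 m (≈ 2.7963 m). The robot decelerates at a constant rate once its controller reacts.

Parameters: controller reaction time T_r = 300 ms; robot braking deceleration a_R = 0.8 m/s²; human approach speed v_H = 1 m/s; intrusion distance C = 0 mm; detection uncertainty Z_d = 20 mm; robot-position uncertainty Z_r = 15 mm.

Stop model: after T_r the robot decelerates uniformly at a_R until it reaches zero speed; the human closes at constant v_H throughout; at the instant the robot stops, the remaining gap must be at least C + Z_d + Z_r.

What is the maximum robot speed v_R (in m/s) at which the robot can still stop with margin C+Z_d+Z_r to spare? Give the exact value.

collect terms ⇒ (5/8)·v_R² + (31/20)·v_R + (-1969/800) = 0
  disc = (31/20)² − 4·(5/8)·(-1969/800) = 13689/1600 ; √disc = 117/40
  v_R = (−(31/20) + 117/40) / (2·(5/8)) = 11/10 m/s
check:
stop time T_s = (11/10)/(4/5) = 1.3750 s
reaction-phase robot travel = 1.1000·0.3000 = 0.3300 m
robot under decel: 1.1000²/(2·0.8000) = 0.7562 m
human over T_r+T_s: 1.0000·(0.3000+1.3750) = 1.6750 m
residual clearance needed = 0.0000+0.0200+0.0150 = 0.0350 m
sum ≈ 0.3300+0.7562+1.6750+0.0350 ≈ 2.7963 m = S ✓

v_R_max = 11/10 m/s = 1.1000 m/s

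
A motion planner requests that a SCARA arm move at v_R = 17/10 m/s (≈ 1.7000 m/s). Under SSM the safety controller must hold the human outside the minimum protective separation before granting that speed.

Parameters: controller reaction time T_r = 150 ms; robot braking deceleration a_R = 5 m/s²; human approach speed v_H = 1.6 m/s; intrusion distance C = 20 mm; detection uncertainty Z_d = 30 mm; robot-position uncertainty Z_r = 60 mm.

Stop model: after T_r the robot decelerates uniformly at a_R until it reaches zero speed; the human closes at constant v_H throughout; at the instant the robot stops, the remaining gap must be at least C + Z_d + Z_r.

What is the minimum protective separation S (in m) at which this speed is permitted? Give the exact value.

T_s = v_R/a_R = (17/10)/5 = 0.3400 s
robot covers v_R·T_r = 1.7000·0.1500 = 0.2550 m before braking
robot covers 1.7000·0.3400 − ½·5.0000·0.3400² = 0.2890 m while stopping
human over T_r+T_s: 1.6000·(0.1500+0.3400) = 0.7840 m
residual clearance needed = 0.0200+0.0300+0.0600 = 0.1100 m
S_min ≈ 0.2550+0.2890+0.7840+0.1100  ⇒  S_min = 719/500 m

S_min = 719/500 m = 1.4380 m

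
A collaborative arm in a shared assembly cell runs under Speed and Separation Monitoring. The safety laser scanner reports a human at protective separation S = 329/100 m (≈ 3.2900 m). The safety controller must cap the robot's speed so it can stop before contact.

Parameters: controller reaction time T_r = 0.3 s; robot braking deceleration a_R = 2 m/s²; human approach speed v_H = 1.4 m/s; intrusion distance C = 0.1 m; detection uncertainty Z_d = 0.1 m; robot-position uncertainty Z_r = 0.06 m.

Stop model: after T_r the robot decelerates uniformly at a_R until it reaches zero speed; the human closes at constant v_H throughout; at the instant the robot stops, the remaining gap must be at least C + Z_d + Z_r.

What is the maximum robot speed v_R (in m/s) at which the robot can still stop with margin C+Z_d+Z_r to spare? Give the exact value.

v_R_max = 9/5 m/s = 1.8000 m/s

quadratic (1/4)·v² + (1)·v + (-261/100) = 0
  disc = (1)² − 4·(1/4)·(-261/100) = 361/100 ; √disc = 19/10
  v_R = (−(1) + 19/10) / (2·(1/4)) = 9/5 m/s
check:
braking lasts T_s = (9/5)/2 = 0.9000 s
robot covers v_R·T_r = 1.8000·0.3000 = 0.5400 m before braking
robot under decel: 1.8000²/(2·2.0000) = 0.8100 m
human over T_r+T_s: 1.4000·(0.3000+0.9000) = 1.6800 m
margins: 0.1000+0.1000+0.0600 = 0.2600 m
sum ≈ 0.5400+0.8100+1.6800+0.2600 ≈ 3.2900 m = S ✓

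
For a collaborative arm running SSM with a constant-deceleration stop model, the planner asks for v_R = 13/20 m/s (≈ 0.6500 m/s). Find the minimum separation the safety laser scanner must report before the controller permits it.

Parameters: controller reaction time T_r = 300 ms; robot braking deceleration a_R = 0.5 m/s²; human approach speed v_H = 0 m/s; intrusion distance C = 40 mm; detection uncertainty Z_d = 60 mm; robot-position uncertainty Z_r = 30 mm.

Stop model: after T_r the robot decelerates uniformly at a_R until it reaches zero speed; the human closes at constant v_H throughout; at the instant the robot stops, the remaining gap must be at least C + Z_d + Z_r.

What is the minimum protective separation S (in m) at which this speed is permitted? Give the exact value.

T_s = v_R/a_R = (13/20)/(1/2) = 1.3000 s
robot covers v_R·T_r = 0.6500·0.3000 = 0.1950 m before braking
robot under decel: 0.6500²/(2·0.5000) = 0.4225 m
person approaches 0.0000·(0.3000+1.3000) = 0.0000 m
C+Z_d+Z_r = 0.0400+0.0600+0.0300 = 0.1300 m
S_min ≈ 0.1950+0.4225+0.0000+0.1300  ⇒  S_min = 299/400 m

S_min = 299/400 m = 0.7475 m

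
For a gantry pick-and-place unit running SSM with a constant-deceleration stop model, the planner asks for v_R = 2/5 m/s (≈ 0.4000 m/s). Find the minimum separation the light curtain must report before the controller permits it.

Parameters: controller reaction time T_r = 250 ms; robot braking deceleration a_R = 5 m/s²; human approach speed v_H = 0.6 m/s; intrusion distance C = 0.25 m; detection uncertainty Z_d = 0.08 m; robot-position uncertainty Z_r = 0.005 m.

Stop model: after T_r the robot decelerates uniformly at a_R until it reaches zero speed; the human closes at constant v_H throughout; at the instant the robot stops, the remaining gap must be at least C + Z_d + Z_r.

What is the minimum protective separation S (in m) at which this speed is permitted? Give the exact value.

S_min = 649/1000 m = 0.6490 m

stop time T_s = (2/5)/5 = 0.0800 s
robot covers v_R·T_r = 0.4000·0.2500 = 0.1000 m before braking
robot covers 0.4000·0.0800 − ½·5.0000·0.0800² = 0.0160 m while stopping
human over T_r+T_s: 0.6000·(0.2500+0.0800) = 0.1980 m
residual clearance needed = 0.2500+0.0800+0.0050 = 0.3350 m
S_min ≈ 0.1000+0.0160+0.1980+0.3350  ⇒  S_min = 649/1000 m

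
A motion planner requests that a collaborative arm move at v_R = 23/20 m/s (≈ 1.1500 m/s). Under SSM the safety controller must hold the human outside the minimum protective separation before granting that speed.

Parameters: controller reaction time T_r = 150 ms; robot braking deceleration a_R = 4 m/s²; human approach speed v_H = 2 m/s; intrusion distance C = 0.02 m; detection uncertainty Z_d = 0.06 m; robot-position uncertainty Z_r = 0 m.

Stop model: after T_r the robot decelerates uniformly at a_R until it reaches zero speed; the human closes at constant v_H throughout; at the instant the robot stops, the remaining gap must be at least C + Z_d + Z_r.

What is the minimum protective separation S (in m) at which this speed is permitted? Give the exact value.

braking lasts T_s = (23/20)/4 = 0.2875 s
reaction-phase robot travel = 1.1500·0.1500 = 0.1725 m
robot covers 1.1500·0.2875 − ½·4.0000·0.2875² = 0.1653 m while stopping
human over T_r+T_s: 2.0000·(0.1500+0.2875) = 0.8750 m
margins: 0.0200+0.0600+0.0000 = 0.0800 m
S_min ≈ 0.1725+0.1653+0.8750+0.0800  ⇒  S_min = 4137/3200 m

S_min = 4137/3200 m = 1.2928 m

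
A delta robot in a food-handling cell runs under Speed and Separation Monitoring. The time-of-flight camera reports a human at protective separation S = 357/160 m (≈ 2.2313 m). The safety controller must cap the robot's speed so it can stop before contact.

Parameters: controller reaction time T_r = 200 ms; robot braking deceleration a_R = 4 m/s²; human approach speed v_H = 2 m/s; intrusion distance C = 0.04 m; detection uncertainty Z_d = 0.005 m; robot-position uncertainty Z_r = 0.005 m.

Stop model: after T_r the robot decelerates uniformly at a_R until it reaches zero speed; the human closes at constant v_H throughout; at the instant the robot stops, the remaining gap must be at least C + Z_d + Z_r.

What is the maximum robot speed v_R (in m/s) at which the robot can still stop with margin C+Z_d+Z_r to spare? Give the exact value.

at the boundary: (1/8)·v² + (7/10)·v + (-57/32) = 0
  disc = (7/10)² − 4·(1/8)·(-57/32) = 2209/1600 ; √disc = 47/40
  v_R = (−(7/10) + 47/40) / (2·(1/8)) = 19/10 m/s
check:
T_s = v_R/a_R = (19/10)/4 = 0.4750 s
robot in T_r: 1.9000·0.2000 = 0.3800 m
robot under decel: 1.9000²/(2·4.0000) = 0.4512 m
human closes 2.0000·0.6750 = 1.3500 m
residual clearance needed = 0.0400+0.0050+0.0050 = 0.0500 m
sum ≈ 0.3800+0.4512+1.3500+0.0500 ≈ 2.2313 m = S ✓

v_R_max = 19/10 m/s = 1.9000 m/s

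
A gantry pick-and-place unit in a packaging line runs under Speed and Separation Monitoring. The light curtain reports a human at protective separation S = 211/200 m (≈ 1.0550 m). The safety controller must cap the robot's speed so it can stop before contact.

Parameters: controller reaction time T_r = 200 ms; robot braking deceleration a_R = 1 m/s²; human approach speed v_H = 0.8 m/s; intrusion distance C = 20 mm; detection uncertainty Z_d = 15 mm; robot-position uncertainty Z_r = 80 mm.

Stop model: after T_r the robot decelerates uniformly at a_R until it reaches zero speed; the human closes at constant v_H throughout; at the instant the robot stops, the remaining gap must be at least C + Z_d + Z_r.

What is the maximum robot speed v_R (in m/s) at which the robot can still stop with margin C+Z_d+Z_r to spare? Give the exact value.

quadratic (1/2)·v² + (1)·v + (-39/50) = 0
  disc = (1)² − 4·(1/2)·(-39/50) = 64/25 ; √disc = 8/5
  v_R = (−(1) + 8/5) / (2·(1/2)) = 3/5 m/s
check:
T_s = v_R/a_R = (3/5)/1 = 0.6000 s
robot in T_r: 0.6000·0.2000 = 0.1200 m
robot under decel: 0.6000²/(2·1.0000) = 0.1800 m
human over T_r+T_s: 0.8000·(0.2000+0.6000) = 0.6400 m
residual clearance needed = 0.0200+0.0150+0.0800 = 0.1150 m
sum ≈ 0.1200+0.1800+0.6400+0.1150 ≈ 1.0550 m = S ✓

v_R_max = 3/5 m/s = 0.6000 m/s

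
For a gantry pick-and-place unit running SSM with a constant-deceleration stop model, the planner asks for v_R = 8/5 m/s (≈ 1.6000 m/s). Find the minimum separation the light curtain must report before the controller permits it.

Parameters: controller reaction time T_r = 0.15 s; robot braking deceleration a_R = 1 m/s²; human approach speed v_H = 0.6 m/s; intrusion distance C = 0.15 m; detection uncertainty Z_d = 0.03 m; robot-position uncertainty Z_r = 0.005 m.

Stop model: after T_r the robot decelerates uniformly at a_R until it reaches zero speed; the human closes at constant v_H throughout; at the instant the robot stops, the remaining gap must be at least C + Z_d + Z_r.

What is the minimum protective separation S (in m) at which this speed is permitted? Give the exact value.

stop time T_s = (8/5)/1 = 1.6000 s
robot covers v_R·T_r = 1.6000·0.1500 = 0.2400 m before braking
robot under decel: 1.6000²/(2·1.0000) = 1.2800 m
human closes 0.6000·1.7500 = 1.0500 m
margins: 0.1500+0.0300+0.0050 = 0.1850 m
S_min ≈ 0.2400+1.2800+1.0500+0.1850  ⇒  S_min = 551/200 m

S_min = 551/200 m = 2.7550 m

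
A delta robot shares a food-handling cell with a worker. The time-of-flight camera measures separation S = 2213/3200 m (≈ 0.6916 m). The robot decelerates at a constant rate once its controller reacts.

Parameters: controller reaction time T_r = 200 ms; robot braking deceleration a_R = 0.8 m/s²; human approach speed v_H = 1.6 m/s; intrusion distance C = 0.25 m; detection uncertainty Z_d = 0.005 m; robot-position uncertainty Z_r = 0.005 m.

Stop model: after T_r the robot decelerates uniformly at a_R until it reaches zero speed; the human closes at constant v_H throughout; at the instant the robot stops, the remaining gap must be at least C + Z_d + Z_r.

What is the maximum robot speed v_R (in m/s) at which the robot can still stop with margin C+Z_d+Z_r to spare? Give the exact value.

collect terms ⇒ (5/8)·v_R² + (11/5)·v_R + (-357/3200) = 0
  disc = (11/5)² − 4·(5/8)·(-357/3200) = 32761/6400 ; √disc = 181/80
  v_R = (−(11/5) + 181/80) / (2·(5/8)) = 1/20 m/s
check:
T_s = v_R/a_R = (1/20)/(4/5) = 0.0625 s
robot covers v_R·T_r = 0.0500·0.2000 = 0.0100 m before braking
braking distance = 0.0500²/(2·0.8000) = 0.0016 m
person approaches 1.6000·(0.2000+0.0625) = 0.4200 m
residual clearance needed = 0.2500+0.0050+0.0050 = 0.2600 m
sum ≈ 0.0100+0.0016+0.4200+0.2600 ≈ 0.6916 m = S ✓

v_R_max = 1/20 m/s = 0.0500 m/s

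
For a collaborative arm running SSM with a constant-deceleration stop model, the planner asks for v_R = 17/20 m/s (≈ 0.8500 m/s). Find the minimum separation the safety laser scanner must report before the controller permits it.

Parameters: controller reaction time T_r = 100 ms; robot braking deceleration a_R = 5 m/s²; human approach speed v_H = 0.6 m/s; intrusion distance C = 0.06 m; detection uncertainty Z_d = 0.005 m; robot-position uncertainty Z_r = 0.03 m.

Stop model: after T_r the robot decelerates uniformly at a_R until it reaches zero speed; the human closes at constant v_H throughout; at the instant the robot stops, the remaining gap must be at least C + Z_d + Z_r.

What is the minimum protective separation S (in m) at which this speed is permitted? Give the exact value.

braking lasts T_s = (17/20)/5 = 0.1700 s
reaction-phase robot travel = 0.8500·0.1000 = 0.0850 m
robot under decel: 0.8500²/(2·5.0000) = 0.0722 m
human over T_r+T_s: 0.6000·(0.1000+0.1700) = 0.1620 m
C+Z_d+Z_r = 0.0600+0.0050+0.0300 = 0.0950 m
S_min ≈ 0.0850+0.0722+0.1620+0.0950  ⇒  S_min = 1657/4000 m

S_min = 1657/4000 m = 0.4143 m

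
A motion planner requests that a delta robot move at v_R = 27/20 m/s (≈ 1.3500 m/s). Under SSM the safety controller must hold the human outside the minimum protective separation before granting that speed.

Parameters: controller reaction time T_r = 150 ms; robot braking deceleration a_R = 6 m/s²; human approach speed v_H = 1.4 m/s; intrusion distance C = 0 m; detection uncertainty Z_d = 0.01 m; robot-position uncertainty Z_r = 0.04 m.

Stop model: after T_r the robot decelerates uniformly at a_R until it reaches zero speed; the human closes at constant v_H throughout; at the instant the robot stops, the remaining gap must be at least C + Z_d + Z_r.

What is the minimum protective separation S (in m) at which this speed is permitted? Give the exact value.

T_s = v_R/a_R = (27/20)/6 = 0.2250 s
robot covers v_R·T_r = 1.3500·0.1500 = 0.2025 m before braking
robot covers 1.3500·0.2250 − ½·6.0000·0.2250² = 0.1519 m while stopping
person approaches 1.4000·(0.1500+0.2250) = 0.5250 m
residual clearance needed = 0.0000+0.0100+0.0400 = 0.0500 m
S_min ≈ 0.2025+0.1519+0.5250+0.0500  ⇒  S_min = 1487/1600 m

S_min = 1487/1600 m = 0.9294 m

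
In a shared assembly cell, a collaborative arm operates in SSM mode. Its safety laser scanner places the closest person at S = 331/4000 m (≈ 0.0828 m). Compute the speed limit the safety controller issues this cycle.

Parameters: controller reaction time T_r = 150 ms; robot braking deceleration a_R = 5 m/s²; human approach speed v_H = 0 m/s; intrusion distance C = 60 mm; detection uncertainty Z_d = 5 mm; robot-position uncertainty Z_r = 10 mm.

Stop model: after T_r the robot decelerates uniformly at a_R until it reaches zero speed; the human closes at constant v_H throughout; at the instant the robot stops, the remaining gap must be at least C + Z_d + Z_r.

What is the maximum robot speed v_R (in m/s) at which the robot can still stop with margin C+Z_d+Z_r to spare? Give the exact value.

v_R_max = 1/20 m/s = 0.0500 m/s

at the boundary: (1/10)·v² + (3/20)·v + (-31/4000) = 0
  disc = (3/20)² − 4·(1/10)·(-31/4000) = 16/625 ; √disc = 4/25
  v_R = (−(3/20) + 4/25) / (2·(1/10)) = 1/20 m/s
check:
stop time T_s = (1/20)/5 = 0.0100 s
robot covers v_R·T_r = 0.0500·0.1500 = 0.0075 m before braking
robot covers 0.0500·0.0100 − ½·5.0000·0.0100² = 0.0003 m while stopping
human closes 0.0000·0.1600 = 0.0000 m
residual clearance needed = 0.0600+0.0050+0.0100 = 0.0750 m
sum ≈ 0.0075+0.0003+0.0000+0.0750 ≈ 0.0828 m = S ✓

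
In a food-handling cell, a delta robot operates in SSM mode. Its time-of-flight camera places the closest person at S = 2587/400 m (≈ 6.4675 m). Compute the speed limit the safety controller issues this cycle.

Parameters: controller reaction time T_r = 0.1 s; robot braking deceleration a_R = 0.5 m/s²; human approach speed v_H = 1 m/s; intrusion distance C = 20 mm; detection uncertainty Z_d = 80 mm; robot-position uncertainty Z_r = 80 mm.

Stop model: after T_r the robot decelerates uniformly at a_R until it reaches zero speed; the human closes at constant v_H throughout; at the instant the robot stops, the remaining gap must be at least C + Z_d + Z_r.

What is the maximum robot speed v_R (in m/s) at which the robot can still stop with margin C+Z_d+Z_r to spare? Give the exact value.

v_R_max = 33/20 m/s = 1.6500 m/s

collect terms ⇒ (1)·v_R² + (21/10)·v_R + (-99/16) = 0
  disc = (21/10)² − 4·(1)·(-99/16) = 729/25 ; √disc = 27/5
  v_R = (−(21/10) + 27/5) / (2·(1)) = 33/20 m/s
check:
braking lasts T_s = (33/20)/(1/2) = 3.3000 s
robot in T_r: 1.6500·0.1000 = 0.1650 m
robot covers 1.6500·3.3000 − ½·0.5000·3.3000² = 2.7225 m while stopping
human closes 1.0000·3.4000 = 3.4000 m
C+Z_d+Z_r = 0.0200+0.0800+0.0800 = 0.1800 m
sum ≈ 0.1650+2.7225+3.4000+0.1800 ≈ 6.4675 m = S ✓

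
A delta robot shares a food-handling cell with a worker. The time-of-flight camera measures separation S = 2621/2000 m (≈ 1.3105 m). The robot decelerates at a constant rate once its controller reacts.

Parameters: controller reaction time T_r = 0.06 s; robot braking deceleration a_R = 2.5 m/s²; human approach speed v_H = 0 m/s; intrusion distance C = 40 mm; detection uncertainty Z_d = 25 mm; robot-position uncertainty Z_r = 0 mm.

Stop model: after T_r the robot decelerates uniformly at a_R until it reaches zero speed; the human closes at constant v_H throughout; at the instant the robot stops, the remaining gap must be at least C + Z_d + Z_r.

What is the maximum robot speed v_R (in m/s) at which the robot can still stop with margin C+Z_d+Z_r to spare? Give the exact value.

v_R_max = 47/20 m/s = 2.3500 m/s

quadratic (1/5)·v² + (3/50)·v + (-2491/2000) = 0
  disc = (3/50)² − 4·(1/5)·(-2491/2000) = 1 ; √disc = 1
  v_R = (−(3/50) + 1) / (2·(1/5)) = 47/20 m/s
check:
braking lasts T_s = (47/20)/(5/2) = 0.9400 s
robot covers v_R·T_r = 2.3500·0.0600 = 0.1410 m before braking
robot covers 2.3500·0.9400 − ½·2.5000·0.9400² = 1.1045 m while stopping
human closes 0.0000·1.0000 = 0.0000 m
margins: 0.0400+0.0250+0.0000 = 0.0650 m
sum ≈ 0.1410+1.1045+0.0000+0.0650 ≈ 1.3105 m = S ✓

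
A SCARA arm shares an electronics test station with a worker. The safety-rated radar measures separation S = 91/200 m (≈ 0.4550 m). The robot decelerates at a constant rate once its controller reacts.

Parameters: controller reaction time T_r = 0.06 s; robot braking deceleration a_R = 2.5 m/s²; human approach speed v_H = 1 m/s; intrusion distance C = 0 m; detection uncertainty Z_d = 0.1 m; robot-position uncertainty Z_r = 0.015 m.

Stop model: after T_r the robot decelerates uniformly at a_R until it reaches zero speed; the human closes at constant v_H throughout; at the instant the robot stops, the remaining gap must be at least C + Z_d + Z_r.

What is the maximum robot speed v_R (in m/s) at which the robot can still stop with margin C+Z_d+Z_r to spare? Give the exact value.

quadratic (1/5)·v² + (23/50)·v + (-7/25) = 0
  disc = (23/50)² − 4·(1/5)·(-7/25) = 1089/2500 ; √disc = 33/50
  v_R = (−(23/50) + 33/50) / (2·(1/5)) = 1/2 m/s
check:
stop time T_s = (1/2)/(5/2) = 0.2000 s
robot covers v_R·T_r = 0.5000·0.0600 = 0.0300 m before braking
robot covers 0.5000·0.2000 − ½·2.5000·0.2000² = 0.0500 m while stopping
human over T_r+T_s: 1.0000·(0.0600+0.2000) = 0.2600 m
residual clearance needed = 0.0000+0.1000+0.0150 = 0.1150 m
sum ≈ 0.0300+0.0500+0.2600+0.1150 ≈ 0.4550 m = S ✓

v_R_max = 1/2 m/s = 0.5000 m/s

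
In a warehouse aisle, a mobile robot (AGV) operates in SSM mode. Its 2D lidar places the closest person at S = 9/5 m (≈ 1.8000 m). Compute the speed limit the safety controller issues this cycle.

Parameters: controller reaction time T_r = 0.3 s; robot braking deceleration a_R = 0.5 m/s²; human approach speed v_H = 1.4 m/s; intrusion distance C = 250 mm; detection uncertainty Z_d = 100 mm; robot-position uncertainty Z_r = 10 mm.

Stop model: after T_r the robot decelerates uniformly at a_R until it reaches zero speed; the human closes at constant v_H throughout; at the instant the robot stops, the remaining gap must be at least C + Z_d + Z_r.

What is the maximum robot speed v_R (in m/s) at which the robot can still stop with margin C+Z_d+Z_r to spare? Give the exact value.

v_R_max = 3/10 m/s = 0.3000 m/s

collect terms ⇒ (1)·v_R² + (31/10)·v_R + (-51/50) = 0
  disc = (31/10)² − 4·(1)·(-51/50) = 1369/100 ; √disc = 37/10
  v_R = (−(31/10) + 37/10) / (2·(1)) = 3/10 m/s
check:
T_s = v_R/a_R = (3/10)/(1/2) = 0.6000 s
reaction-phase robot travel = 0.3000·0.3000 = 0.0900 m
robot under decel: 0.3000²/(2·0.5000) = 0.0900 m
human closes 1.4000·0.9000 = 1.2600 m
margins: 0.2500+0.1000+0.0100 = 0.3600 m
sum ≈ 0.0900+0.0900+1.2600+0.3600 ≈ 1.8000 m = S ✓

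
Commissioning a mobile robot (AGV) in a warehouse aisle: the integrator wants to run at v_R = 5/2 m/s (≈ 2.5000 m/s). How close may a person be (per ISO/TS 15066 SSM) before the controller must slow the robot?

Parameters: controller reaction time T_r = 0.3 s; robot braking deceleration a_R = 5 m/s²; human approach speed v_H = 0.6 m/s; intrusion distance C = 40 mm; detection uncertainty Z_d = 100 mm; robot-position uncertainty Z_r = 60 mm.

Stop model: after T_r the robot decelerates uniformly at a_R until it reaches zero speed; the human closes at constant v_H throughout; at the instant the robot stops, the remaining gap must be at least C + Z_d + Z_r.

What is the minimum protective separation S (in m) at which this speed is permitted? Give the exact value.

T_s = v_R/a_R = (5/2)/5 = 0.5000 s
reaction-phase robot travel = 2.5000·0.3000 = 0.7500 m
robot covers 2.5000·0.5000 − ½·5.0000·0.5000² = 0.6250 m while stopping
human over T_r+T_s: 0.6000·(0.3000+0.5000) = 0.4800 m
C+Z_d+Z_r = 0.0400+0.1000+0.0600 = 0.2000 m
S_min ≈ 0.7500+0.6250+0.4800+0.2000  ⇒  S_min = 411/200 m

S_min = 411/200 m = 2.0550 m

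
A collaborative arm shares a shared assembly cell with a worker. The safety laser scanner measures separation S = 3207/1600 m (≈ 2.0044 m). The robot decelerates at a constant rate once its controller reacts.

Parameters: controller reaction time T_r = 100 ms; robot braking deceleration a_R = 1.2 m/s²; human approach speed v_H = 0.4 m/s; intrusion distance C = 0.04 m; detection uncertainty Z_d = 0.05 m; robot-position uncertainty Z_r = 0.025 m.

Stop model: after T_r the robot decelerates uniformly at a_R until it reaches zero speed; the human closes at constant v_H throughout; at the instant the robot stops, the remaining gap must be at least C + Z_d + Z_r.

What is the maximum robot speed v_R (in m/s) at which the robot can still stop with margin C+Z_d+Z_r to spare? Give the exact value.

v_R_max = 33/20 m/s = 1.6500 m/s

at the boundary: (5/12)·v² + (13/30)·v + (-2959/1600) = 0
  disc = (13/30)² − 4·(5/12)·(-2959/1600) = 47089/14400 ; √disc = 217/120
  v_R = (−(13/30) + 217/120) / (2·(5/12)) = 33/20 m/s
check:
stop time T_s = (33/20)/(6/5) = 1.3750 s
robot in T_r: 1.6500·0.1000 = 0.1650 m
braking distance = 1.6500²/(2·1.2000) = 1.1344 m
person approaches 0.4000·(0.1000+1.3750) = 0.5900 m
margins: 0.0400+0.0500+0.0250 = 0.1150 m
sum ≈ 0.1650+1.1344+0.5900+0.1150 ≈ 2.0044 m = S ✓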